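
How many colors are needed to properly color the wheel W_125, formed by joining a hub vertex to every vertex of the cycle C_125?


W_125 consists of the cycle C_125 together with a hub vertex adjacent to every cycle vertex.
The cycle C_125 needs 3 colors (odd cycle -> 3).
The hub is adjacent to every cycle vertex, so it must receive a new color distinct from all of them.
Chromatic number = 3 + 1 = 4.

4


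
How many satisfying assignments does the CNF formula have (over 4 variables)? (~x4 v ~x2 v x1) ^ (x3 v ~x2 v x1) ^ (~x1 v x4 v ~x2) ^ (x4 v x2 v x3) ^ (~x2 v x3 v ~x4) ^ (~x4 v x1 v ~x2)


Enumerate all 16 truth assignments over 4 variables.
Test each against every clause.
Satisfying assignments found: 8.

8


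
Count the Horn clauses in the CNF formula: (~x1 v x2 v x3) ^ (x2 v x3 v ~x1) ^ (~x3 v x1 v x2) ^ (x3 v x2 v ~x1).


A Horn clause has at most one positive literal.
Clause 1: 2 positive lit(s) -> not Horn
Clause 2: 2 positive lit(s) -> not Horn
Clause 3: 2 positive lit(s) -> not Horn
Clause 4: 2 positive lit(s) -> not Horn
Total Horn clauses = 0.

0


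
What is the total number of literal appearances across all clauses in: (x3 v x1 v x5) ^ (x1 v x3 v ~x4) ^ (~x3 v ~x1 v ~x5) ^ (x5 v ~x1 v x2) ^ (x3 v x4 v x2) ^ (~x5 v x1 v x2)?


Clause lengths: 3, 3, 3, 3, 3, 3.
Sum = 3 + 3 + 3 + 3 + 3 + 3 = 18.

18


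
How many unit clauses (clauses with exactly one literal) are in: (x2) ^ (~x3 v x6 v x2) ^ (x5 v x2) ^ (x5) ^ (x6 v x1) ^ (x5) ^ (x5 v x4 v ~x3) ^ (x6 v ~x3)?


A unit clause contains exactly one literal.
Unit clauses found: (x2), (x5), (x5).
Count = 3.

3


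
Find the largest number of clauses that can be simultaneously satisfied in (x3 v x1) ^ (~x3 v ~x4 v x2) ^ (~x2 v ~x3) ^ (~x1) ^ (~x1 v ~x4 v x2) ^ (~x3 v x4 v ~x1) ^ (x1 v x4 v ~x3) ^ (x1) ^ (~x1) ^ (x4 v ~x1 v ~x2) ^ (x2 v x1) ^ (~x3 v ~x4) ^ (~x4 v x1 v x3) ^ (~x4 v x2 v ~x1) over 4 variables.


Enumerate all 16 truth assignments.
For each, count how many of the 14 clauses are satisfied.
The formula is not fully satisfiable, so the maximum is below 14.
Maximum simultaneously satisfiable clauses = 12.

12


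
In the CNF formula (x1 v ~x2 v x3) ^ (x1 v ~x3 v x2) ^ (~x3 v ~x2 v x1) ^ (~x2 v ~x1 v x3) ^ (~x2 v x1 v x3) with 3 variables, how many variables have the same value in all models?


Find all satisfying assignments: 4 model(s).
Check which variables have the same value in every model.
No variable is fixed across all models.
Backbone size = 0.

0


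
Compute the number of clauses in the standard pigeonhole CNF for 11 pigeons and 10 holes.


The PHP encoding has two parts:
1) At-least-one-hole clauses: 11 (one per pigeon, each with 10 literals).
2) At-most-one-pigeon-per-hole clauses: 10 holes * C(11,2) = 10 * 55 = 550.
Total clauses = 11 + 550 = 561.

561


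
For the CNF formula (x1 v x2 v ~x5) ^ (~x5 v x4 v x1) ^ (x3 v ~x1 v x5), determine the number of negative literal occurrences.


Scan each clause for negated literals.
Clause 1: 1 negative; Clause 2: 1 negative; Clause 3: 1 negative.
Total negative literal occurrences = 3.

3


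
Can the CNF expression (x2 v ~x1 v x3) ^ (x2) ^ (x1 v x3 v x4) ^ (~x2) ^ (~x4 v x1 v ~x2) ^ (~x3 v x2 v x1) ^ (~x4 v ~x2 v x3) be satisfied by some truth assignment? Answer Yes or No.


Check all 16 possible truth assignments.
Number of satisfying assignments found: 0.
The formula is unsatisfiable.

No


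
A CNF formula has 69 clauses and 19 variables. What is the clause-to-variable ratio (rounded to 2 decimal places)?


Clause-to-variable ratio = clauses / variables.
69 / 19 = 3.63.

3.63


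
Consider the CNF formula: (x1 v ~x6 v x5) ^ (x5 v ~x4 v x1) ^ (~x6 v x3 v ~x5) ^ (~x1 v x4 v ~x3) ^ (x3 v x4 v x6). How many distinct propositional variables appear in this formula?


Identify each distinct variable in the formula.
Variables found: x1, x3, x4, x5, x6.
Total distinct variables = 5.

5


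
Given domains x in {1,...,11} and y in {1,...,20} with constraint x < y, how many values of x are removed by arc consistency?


For the constraint x < y, x needs a supporting value in y's domain.
x can be at most 19 (one less than y's maximum).
Valid x values from domain: 11 out of 11.
Pruned = 11 - 11 = 0.

0


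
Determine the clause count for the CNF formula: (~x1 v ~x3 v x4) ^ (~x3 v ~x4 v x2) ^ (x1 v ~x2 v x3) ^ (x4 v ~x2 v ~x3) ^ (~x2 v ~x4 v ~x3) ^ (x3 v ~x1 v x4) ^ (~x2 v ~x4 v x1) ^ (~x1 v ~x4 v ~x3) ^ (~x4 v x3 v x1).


Each group enclosed in parentheses joined by ^ is one clause.
Counting the conjuncts: 9 clauses.

9


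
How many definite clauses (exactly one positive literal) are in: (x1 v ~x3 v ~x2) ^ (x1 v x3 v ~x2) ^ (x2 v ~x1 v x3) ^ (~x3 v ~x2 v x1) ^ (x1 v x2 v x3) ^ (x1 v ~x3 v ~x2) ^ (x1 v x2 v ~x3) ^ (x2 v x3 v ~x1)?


A definite clause has exactly one positive literal.
Clause 1: 1 positive -> definite
Clause 2: 2 positive -> not definite
Clause 3: 2 positive -> not definite
Clause 4: 1 positive -> definite
Clause 5: 3 positive -> not definite
Clause 6: 1 positive -> definite
Clause 7: 2 positive -> not definite
Clause 8: 2 positive -> not definite
Definite clause count = 3.

3


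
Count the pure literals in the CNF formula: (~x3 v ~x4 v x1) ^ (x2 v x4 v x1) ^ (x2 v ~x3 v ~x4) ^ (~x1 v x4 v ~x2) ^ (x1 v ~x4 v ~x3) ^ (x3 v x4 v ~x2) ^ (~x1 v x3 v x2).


A pure literal appears in only one polarity across all clauses.
No pure literals found.
Count = 0.

0


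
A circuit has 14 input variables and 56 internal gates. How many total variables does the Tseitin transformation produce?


The Tseitin transformation introduces one auxiliary variable per gate.
Total variables = inputs + gates = 14 + 56 = 70.

70


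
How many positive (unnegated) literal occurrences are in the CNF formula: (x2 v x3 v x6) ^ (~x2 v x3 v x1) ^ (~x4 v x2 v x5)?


Scan each clause for unnegated literals.
Clause 1: 3 positive; Clause 2: 2 positive; Clause 3: 2 positive.
Total positive literal occurrences = 7.

7


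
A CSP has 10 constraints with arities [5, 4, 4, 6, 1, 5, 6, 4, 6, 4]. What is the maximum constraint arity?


The arities are: 5, 4, 4, 6, 1, 5, 6, 4, 6, 4.
Scan for the maximum value.
Maximum arity = 6.

6


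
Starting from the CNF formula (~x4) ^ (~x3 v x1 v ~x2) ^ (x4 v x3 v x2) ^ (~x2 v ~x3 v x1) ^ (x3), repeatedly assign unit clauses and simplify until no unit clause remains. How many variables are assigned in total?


Unit propagation repeatedly assigns the literal in any unit clause, then simplifies.
Assignments in order: x4 = F, x3 = T.
No further unit clauses remain.
Total variables assigned = 2.

2


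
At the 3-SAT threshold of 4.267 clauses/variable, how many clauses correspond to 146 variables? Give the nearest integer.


The 3-SAT phase transition occurs at approximately 4.267 clauses per variable.
m = 4.267 * 146 = 622.982.
Rounded to nearest integer: 623.

623


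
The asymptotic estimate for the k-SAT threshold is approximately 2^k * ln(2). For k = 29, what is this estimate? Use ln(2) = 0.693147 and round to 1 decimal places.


Using the asymptotic formula: threshold ~ 2^k * ln(2).
2^29 = 536870912.
536870912 * 0.693147 = 372130462.0.

372130462.0


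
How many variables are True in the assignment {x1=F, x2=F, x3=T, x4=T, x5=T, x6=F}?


The weight is the number of variables assigned True.
True variables: x3, x4, x5.
Weight = 3.

3


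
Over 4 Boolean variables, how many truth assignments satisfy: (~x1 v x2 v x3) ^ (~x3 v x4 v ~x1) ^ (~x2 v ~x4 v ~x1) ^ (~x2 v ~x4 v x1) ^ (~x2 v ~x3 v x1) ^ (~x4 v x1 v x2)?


Enumerate all 16 truth assignments over 4 variables.
Test each against every clause.
Satisfying assignments found: 5.

5


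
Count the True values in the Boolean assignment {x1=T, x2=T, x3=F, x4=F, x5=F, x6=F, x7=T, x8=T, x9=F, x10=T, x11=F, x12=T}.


The weight is the number of variables assigned True.
True variables: x1, x2, x7, x8, x10, x12.
Weight = 6.

6


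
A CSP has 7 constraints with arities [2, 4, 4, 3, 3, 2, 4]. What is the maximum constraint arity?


The arities are: 2, 4, 4, 3, 3, 2, 4.
Scan for the maximum value.
Maximum arity = 4.

4


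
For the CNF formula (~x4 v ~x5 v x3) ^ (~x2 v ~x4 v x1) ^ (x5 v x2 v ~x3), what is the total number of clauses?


Each group enclosed in parentheses joined by ^ is one clause.
Counting the conjuncts: 3 clauses.

3


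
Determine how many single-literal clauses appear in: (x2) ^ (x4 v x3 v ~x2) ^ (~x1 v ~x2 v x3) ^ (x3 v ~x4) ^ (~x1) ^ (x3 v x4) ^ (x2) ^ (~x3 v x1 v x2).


A unit clause contains exactly one literal.
Unit clauses found: (x2), (~x1), (x2).
Count = 3.

3


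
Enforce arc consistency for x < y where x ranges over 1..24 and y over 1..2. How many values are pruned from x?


For the constraint x < y, x needs a supporting value in y's domain.
x can be at most 1 (one less than y's maximum).
Valid x values from domain: 1 out of 24.
Pruned = 24 - 1 = 23.

23


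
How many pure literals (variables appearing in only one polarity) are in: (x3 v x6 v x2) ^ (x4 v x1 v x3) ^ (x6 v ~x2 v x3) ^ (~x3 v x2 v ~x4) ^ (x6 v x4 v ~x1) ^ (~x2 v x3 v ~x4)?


A pure literal appears in only one polarity across all clauses.
Pure literals: x6 (positive only).
Count = 1.

1


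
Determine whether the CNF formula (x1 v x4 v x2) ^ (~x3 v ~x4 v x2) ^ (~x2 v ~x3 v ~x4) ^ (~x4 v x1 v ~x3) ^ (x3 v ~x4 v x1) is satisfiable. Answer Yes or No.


Check all 16 possible truth assignments.
Number of satisfying assignments found: 8.
The formula is satisfiable.

Yes


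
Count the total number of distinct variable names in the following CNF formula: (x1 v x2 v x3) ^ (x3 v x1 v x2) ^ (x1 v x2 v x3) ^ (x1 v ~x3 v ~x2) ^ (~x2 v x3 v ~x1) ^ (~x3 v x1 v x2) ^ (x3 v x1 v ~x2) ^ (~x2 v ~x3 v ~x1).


Identify each distinct variable in the formula.
Variables found: x1, x2, x3.
Total distinct variables = 3.

3


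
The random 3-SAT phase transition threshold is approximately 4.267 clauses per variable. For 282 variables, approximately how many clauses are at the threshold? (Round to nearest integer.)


The 3-SAT phase transition occurs at approximately 4.267 clauses per variable.
m = 4.267 * 282 = 1203.294.
Rounded to nearest integer: 1203.

1203


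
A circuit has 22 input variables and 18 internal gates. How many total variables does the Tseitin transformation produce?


The Tseitin transformation introduces one auxiliary variable per gate.
Total variables = inputs + gates = 22 + 18 = 40.

40


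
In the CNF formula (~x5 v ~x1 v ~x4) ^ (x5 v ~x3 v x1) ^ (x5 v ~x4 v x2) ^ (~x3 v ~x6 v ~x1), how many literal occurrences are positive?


Scan each clause for unnegated literals.
Clause 1: 0 positive; Clause 2: 2 positive; Clause 3: 2 positive; Clause 4: 0 positive.
Total positive literal occurrences = 4.

4


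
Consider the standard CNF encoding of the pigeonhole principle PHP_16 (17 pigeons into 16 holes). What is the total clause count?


The PHP encoding has two parts:
1) At-least-one-hole clauses: 17 (one per pigeon, each with 16 literals).
2) At-most-one-pigeon-per-hole clauses: 16 holes * C(17,2) = 16 * 136 = 2176.
Total clauses = 17 + 2176 = 2193.

2193


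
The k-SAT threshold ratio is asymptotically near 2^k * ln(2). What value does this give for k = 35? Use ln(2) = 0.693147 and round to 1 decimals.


Using the asymptotic formula: threshold ~ 2^k * ln(2).
2^35 = 34359738368.
34359738368 * 0.693147 = 23816349570.6.

23816349570.6


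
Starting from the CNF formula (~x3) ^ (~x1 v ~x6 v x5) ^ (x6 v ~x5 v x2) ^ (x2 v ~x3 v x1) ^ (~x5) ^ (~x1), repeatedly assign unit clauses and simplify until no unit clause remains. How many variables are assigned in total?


Unit propagation repeatedly assigns the literal in any unit clause, then simplifies.
Assignments in order: x3 = F, x5 = F, x1 = F.
No further unit clauses remain.
Total variables assigned = 3.

3


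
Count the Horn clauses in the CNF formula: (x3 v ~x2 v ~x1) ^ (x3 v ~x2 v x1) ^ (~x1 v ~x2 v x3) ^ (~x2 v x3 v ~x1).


A Horn clause has at most one positive literal.
Clause 1: 1 positive lit(s) -> Horn
Clause 2: 2 positive lit(s) -> not Horn
Clause 3: 1 positive lit(s) -> Horn
Clause 4: 1 positive lit(s) -> Horn
Total Horn clauses = 3.

3


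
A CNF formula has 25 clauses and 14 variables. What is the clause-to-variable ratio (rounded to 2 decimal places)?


Clause-to-variable ratio = clauses / variables.
25 / 14 = 1.79.

1.79


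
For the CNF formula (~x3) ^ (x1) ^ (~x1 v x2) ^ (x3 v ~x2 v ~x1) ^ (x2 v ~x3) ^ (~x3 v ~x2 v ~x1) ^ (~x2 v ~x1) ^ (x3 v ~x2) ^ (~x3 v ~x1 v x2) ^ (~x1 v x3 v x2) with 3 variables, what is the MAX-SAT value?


Enumerate all 8 truth assignments.
For each, count how many of the 10 clauses are satisfied.
The formula is not fully satisfiable, so the maximum is below 10.
Maximum simultaneously satisfiable clauses = 9.

9


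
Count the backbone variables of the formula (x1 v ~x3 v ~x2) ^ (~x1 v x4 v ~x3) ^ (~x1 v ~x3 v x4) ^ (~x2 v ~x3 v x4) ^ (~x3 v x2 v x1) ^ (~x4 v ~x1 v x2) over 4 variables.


Find all satisfying assignments: 8 model(s).
Check which variables have the same value in every model.
No variable is fixed across all models.
Backbone size = 0.

0


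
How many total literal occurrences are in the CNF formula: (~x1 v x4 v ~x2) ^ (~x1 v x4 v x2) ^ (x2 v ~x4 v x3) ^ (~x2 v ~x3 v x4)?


Clause lengths: 3, 3, 3, 3.
Sum = 3 + 3 + 3 + 3 = 12.

12


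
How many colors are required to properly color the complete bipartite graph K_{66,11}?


K_{66,11} is bipartite by definition: the two parts are independent sets, with every edge crossing between them.
Color all vertices in one part with color 1 and all vertices in the other part with color 2.
Since the graph has at least one edge, one color does not suffice.
Chromatic number = 2.

2


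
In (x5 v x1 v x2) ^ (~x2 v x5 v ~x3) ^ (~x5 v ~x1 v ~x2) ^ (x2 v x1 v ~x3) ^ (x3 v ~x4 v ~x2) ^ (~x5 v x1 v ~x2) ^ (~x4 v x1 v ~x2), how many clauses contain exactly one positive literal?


A definite clause has exactly one positive literal.
Clause 1: 3 positive -> not definite
Clause 2: 1 positive -> definite
Clause 3: 0 positive -> not definite
Clause 4: 2 positive -> not definite
Clause 5: 1 positive -> definite
Clause 6: 1 positive -> definite
Clause 7: 1 positive -> definite
Definite clause count = 4.

4


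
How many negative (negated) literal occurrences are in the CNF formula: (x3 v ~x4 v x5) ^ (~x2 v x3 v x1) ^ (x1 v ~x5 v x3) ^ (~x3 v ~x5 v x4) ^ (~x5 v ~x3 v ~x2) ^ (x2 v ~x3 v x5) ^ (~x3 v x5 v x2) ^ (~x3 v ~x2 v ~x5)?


Scan each clause for negated literals.
Clause 1: 1 negative; Clause 2: 1 negative; Clause 3: 1 negative; Clause 4: 2 negative; Clause 5: 3 negative; Clause 6: 1 negative; Clause 7: 1 negative; Clause 8: 3 negative.
Total negative literal occurrences = 13.

13


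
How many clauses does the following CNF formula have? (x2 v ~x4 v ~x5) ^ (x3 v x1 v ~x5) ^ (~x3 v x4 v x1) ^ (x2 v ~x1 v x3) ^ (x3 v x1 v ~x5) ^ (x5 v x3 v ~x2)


Each group enclosed in parentheses joined by ^ is one clause.
Counting the conjuncts: 6 clauses.

6


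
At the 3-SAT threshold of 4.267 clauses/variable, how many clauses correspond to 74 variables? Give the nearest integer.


The 3-SAT phase transition occurs at approximately 4.267 clauses per variable.
m = 4.267 * 74 = 315.758.
Rounded to nearest integer: 316.

316


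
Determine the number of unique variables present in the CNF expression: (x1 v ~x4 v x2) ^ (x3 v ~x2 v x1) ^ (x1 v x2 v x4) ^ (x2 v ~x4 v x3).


Identify each distinct variable in the formula.
Variables found: x1, x2, x3, x4.
Total distinct variables = 4.

4


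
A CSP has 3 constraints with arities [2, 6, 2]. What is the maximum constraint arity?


The arities are: 2, 6, 2.
Scan for the maximum value.
Maximum arity = 6.

6


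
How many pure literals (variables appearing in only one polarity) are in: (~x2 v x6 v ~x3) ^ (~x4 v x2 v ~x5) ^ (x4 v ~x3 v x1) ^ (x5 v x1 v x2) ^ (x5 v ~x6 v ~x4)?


A pure literal appears in only one polarity across all clauses.
Pure literals: x1 (positive only), x3 (negative only).
Count = 2.

2


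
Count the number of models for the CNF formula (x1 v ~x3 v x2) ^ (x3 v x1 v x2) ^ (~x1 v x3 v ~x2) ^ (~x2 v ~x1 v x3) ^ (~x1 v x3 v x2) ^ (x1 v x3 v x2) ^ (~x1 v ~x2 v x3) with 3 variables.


Enumerate all 8 truth assignments over 3 variables.
Test each against every clause.
Satisfying assignments found: 4.

4


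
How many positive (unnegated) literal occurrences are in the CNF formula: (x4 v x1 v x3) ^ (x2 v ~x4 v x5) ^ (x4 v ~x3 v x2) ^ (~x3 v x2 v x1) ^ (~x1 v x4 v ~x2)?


Scan each clause for unnegated literals.
Clause 1: 3 positive; Clause 2: 2 positive; Clause 3: 2 positive; Clause 4: 2 positive; Clause 5: 1 positive.
Total positive literal occurrences = 10.

10


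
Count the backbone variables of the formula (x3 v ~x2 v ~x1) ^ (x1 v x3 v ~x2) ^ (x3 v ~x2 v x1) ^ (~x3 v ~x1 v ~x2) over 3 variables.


Find all satisfying assignments: 5 model(s).
Check which variables have the same value in every model.
No variable is fixed across all models.
Backbone size = 0.

0


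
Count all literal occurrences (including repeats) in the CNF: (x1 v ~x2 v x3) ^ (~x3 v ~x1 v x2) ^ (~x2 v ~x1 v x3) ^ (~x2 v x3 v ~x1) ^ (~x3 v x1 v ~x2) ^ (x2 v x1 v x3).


Clause lengths: 3, 3, 3, 3, 3, 3.
Sum = 3 + 3 + 3 + 3 + 3 + 3 = 18.

18


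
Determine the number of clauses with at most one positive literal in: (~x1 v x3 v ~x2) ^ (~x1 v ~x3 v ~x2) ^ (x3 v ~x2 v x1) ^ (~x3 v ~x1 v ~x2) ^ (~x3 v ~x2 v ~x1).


A Horn clause has at most one positive literal.
Clause 1: 1 positive lit(s) -> Horn
Clause 2: 0 positive lit(s) -> Horn
Clause 3: 2 positive lit(s) -> not Horn
Clause 4: 0 positive lit(s) -> Horn
Clause 5: 0 positive lit(s) -> Horn
Total Horn clauses = 4.

4


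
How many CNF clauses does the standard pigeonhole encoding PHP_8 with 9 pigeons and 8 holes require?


The PHP encoding has two parts:
1) At-least-one-hole clauses: 9 (one per pigeon, each with 8 literals).
2) At-most-one-pigeon-per-hole clauses: 8 holes * C(9,2) = 8 * 36 = 288.
Total clauses = 9 + 288 = 297.

297


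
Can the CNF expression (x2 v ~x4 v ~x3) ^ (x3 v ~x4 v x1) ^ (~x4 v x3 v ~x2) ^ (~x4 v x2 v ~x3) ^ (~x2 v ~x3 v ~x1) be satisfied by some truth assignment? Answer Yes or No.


Check all 16 possible truth assignments.
Number of satisfying assignments found: 9.
The formula is satisfiable.

Yes


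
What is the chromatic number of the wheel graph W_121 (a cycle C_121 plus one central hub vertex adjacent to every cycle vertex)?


W_121 consists of the cycle C_121 together with a hub vertex adjacent to every cycle vertex.
The cycle C_121 needs 3 colors (odd cycle -> 3).
The hub is adjacent to every cycle vertex, so it must receive a new color distinct from all of them.
Chromatic number = 3 + 1 = 4.

4


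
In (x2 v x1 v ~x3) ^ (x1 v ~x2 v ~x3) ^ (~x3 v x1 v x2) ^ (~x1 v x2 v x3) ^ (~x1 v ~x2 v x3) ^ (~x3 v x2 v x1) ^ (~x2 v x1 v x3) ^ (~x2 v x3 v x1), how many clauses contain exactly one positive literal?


A definite clause has exactly one positive literal.
Clause 1: 2 positive -> not definite
Clause 2: 1 positive -> definite
Clause 3: 2 positive -> not definite
Clause 4: 2 positive -> not definite
Clause 5: 1 positive -> definite
Clause 6: 2 positive -> not definite
Clause 7: 2 positive -> not definite
Clause 8: 2 positive -> not definite
Definite clause count = 2.

2


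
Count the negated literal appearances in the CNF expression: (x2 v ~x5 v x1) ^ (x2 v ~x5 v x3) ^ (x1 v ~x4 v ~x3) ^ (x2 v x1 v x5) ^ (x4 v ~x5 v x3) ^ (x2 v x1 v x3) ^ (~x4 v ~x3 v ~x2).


Scan each clause for negated literals.
Clause 1: 1 negative; Clause 2: 1 negative; Clause 3: 2 negative; Clause 4: 0 negative; Clause 5: 1 negative; Clause 6: 0 negative; Clause 7: 3 negative.
Total negative literal occurrences = 8.

8


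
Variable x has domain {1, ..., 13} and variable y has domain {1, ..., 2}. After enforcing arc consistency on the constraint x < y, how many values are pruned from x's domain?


For the constraint x < y, x needs a supporting value in y's domain.
x can be at most 1 (one less than y's maximum).
Valid x values from domain: 1 out of 13.
Pruned = 13 - 1 = 12.

12


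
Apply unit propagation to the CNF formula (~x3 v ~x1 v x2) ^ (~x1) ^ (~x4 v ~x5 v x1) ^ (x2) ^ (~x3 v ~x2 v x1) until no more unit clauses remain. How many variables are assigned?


Unit propagation repeatedly assigns the literal in any unit clause, then simplifies.
Assignments in order: x1 = F, x2 = T, x3 = F.
No further unit clauses remain.
Total variables assigned = 3.

3


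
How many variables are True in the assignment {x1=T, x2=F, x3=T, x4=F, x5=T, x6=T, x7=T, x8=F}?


The weight is the number of variables assigned True.
True variables: x1, x3, x5, x6, x7.
Weight = 5.

5


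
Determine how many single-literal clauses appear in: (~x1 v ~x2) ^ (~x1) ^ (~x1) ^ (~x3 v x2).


A unit clause contains exactly one literal.
Unit clauses found: (~x1), (~x1).
Count = 2.

2


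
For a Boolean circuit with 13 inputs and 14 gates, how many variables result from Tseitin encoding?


The Tseitin transformation introduces one auxiliary variable per gate.
Total variables = inputs + gates = 13 + 14 = 27.

27


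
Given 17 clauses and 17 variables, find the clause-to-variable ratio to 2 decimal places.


Clause-to-variable ratio = clauses / variables.
17 / 17 = 1.0.

1.0


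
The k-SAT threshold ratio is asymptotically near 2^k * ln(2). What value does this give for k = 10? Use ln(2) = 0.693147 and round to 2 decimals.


Using the asymptotic formula: threshold ~ 2^k * ln(2).
2^10 = 1024.
1024 * 0.693147 = 709.78.

709.78


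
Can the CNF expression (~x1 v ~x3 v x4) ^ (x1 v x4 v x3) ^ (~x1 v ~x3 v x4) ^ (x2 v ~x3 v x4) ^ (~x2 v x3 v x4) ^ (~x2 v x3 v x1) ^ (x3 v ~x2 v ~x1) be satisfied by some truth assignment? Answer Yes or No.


Check all 16 possible truth assignments.
Number of satisfying assignments found: 8.
The formula is satisfiable.

Yes


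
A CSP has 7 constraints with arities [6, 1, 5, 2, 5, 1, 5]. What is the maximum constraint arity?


The arities are: 6, 1, 5, 2, 5, 1, 5.
Scan for the maximum value.
Maximum arity = 6.

6


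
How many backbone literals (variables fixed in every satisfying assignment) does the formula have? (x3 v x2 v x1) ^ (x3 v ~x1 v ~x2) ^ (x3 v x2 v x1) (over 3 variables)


Find all satisfying assignments: 6 model(s).
Check which variables have the same value in every model.
No variable is fixed across all models.
Backbone size = 0.

0


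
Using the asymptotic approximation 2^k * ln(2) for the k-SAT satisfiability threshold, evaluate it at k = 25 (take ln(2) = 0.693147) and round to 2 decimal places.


Using the asymptotic formula: threshold ~ 2^k * ln(2).
2^25 = 33554432.
33554432 * 0.693147 = 23258153.88.

23258153.88


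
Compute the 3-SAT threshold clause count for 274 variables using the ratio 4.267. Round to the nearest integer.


The 3-SAT phase transition occurs at approximately 4.267 clauses per variable.
m = 4.267 * 274 = 1169.158.
Rounded to nearest integer: 1169.

1169


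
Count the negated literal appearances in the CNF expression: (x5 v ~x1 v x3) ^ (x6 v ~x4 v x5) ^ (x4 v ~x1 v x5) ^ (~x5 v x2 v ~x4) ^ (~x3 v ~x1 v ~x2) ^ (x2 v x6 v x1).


Scan each clause for negated literals.
Clause 1: 1 negative; Clause 2: 1 negative; Clause 3: 1 negative; Clause 4: 2 negative; Clause 5: 3 negative; Clause 6: 0 negative.
Total negative literal occurrences = 8.

8


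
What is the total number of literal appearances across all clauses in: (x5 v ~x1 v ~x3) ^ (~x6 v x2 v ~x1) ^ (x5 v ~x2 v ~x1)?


Clause lengths: 3, 3, 3.
Sum = 3 + 3 + 3 = 9.

9


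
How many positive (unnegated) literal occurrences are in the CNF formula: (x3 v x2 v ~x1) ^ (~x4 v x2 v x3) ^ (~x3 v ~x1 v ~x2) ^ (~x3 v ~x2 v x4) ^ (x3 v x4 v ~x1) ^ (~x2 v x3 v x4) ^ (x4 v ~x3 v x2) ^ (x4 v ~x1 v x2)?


Scan each clause for unnegated literals.
Clause 1: 2 positive; Clause 2: 2 positive; Clause 3: 0 positive; Clause 4: 1 positive; Clause 5: 2 positive; Clause 6: 2 positive; Clause 7: 2 positive; Clause 8: 2 positive.
Total positive literal occurrences = 13.

13


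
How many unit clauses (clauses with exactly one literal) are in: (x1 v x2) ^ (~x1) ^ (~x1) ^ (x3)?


A unit clause contains exactly one literal.
Unit clauses found: (~x1), (~x1), (x3).
Count = 3.

3


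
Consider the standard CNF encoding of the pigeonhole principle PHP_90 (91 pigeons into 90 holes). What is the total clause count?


The PHP encoding has two parts:
1) At-least-one-hole clauses: 91 (one per pigeon, each with 90 literals).
2) At-most-one-pigeon-per-hole clauses: 90 holes * C(91,2) = 90 * 4095 = 368550.
Total clauses = 91 + 368550 = 368641.

368641


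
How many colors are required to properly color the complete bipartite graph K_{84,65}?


K_{84,65} is bipartite by definition: the two parts are independent sets, with every edge crossing between them.
Color all vertices in one part with color 1 and all vertices in the other part with color 2.
Since the graph has at least one edge, one color does not suffice.
Chromatic number = 2.

2


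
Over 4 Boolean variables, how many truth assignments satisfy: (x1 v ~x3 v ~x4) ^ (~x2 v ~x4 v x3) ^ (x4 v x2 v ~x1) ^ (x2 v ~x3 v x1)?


Enumerate all 16 truth assignments over 4 variables.
Test each against every clause.
Satisfying assignments found: 9.

9


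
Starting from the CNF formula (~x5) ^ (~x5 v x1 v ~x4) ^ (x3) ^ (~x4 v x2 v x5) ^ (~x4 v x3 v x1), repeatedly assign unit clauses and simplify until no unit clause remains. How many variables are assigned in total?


Unit propagation repeatedly assigns the literal in any unit clause, then simplifies.
Assignments in order: x5 = F, x3 = T.
No further unit clauses remain.
Total variables assigned = 2.

2


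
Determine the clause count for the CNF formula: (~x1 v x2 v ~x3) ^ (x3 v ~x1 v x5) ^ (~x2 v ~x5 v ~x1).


Each group enclosed in parentheses joined by ^ is one clause.
Counting the conjuncts: 3 clauses.

3


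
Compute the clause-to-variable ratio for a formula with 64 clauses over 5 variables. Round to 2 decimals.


Clause-to-variable ratio = clauses / variables.
64 / 5 = 12.8.

12.8


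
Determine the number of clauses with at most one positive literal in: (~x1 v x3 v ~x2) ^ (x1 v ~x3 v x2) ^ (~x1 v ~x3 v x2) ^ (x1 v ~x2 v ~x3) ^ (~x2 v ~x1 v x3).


A Horn clause has at most one positive literal.
Clause 1: 1 positive lit(s) -> Horn
Clause 2: 2 positive lit(s) -> not Horn
Clause 3: 1 positive lit(s) -> Horn
Clause 4: 1 positive lit(s) -> Horn
Clause 5: 1 positive lit(s) -> Horn
Total Horn clauses = 4.

4


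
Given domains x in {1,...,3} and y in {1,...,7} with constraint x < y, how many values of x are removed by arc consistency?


For the constraint x < y, x needs a supporting value in y's domain.
x can be at most 6 (one less than y's maximum).
Valid x values from domain: 3 out of 3.
Pruned = 3 - 3 = 0.

0


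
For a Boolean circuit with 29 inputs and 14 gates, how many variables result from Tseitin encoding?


The Tseitin transformation introduces one auxiliary variable per gate.
Total variables = inputs + gates = 29 + 14 = 43.

43


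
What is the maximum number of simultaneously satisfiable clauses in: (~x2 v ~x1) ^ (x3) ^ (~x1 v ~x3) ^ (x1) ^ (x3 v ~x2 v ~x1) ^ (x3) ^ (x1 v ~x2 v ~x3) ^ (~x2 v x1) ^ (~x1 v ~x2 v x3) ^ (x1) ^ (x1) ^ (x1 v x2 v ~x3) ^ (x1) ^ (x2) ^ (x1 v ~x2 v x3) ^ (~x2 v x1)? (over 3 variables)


Enumerate all 8 truth assignments.
For each, count how many of the 16 clauses are satisfied.
The formula is not fully satisfiable, so the maximum is below 16.
Maximum simultaneously satisfiable clauses = 14.

14


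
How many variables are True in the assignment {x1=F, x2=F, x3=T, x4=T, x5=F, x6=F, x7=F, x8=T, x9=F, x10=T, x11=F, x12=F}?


The weight is the number of variables assigned True.
True variables: x3, x4, x8, x10.
Weight = 4.

4


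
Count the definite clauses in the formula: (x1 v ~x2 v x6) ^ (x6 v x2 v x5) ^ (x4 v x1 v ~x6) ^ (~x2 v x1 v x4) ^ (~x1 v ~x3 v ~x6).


A definite clause has exactly one positive literal.
Clause 1: 2 positive -> not definite
Clause 2: 3 positive -> not definite
Clause 3: 2 positive -> not definite
Clause 4: 2 positive -> not definite
Clause 5: 0 positive -> not definite
Definite clause count = 0.

0


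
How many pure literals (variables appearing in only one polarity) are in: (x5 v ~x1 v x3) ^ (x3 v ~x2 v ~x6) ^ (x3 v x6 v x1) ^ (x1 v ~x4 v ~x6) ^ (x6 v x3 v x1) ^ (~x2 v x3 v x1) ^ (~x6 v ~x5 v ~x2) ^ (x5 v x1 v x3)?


A pure literal appears in only one polarity across all clauses.
Pure literals: x2 (negative only), x3 (positive only), x4 (negative only).
Count = 3.

3


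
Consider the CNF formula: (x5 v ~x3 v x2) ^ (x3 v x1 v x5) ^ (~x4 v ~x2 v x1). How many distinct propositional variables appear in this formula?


Identify each distinct variable in the formula.
Variables found: x1, x2, x3, x4, x5.
Total distinct variables = 5.

5


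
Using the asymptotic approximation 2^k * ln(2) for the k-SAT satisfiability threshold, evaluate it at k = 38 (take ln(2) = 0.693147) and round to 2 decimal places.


Using the asymptotic formula: threshold ~ 2^k * ln(2).
2^38 = 274877906944.
274877906944 * 0.693147 = 190530796564.51.

190530796564.51


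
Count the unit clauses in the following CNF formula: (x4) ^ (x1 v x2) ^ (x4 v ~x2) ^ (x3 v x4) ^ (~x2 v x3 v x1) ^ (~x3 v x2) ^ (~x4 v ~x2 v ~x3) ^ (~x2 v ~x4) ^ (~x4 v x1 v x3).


A unit clause contains exactly one literal.
Unit clauses found: (x4).
Count = 1.

1


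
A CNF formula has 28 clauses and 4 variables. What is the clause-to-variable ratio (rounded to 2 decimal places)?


Clause-to-variable ratio = clauses / variables.
28 / 4 = 7.0.

7.0


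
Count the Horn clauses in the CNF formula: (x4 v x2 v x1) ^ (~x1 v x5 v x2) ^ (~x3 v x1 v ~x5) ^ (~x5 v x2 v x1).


A Horn clause has at most one positive literal.
Clause 1: 3 positive lit(s) -> not Horn
Clause 2: 2 positive lit(s) -> not Horn
Clause 3: 1 positive lit(s) -> Horn
Clause 4: 2 positive lit(s) -> not Horn
Total Horn clauses = 1.

1


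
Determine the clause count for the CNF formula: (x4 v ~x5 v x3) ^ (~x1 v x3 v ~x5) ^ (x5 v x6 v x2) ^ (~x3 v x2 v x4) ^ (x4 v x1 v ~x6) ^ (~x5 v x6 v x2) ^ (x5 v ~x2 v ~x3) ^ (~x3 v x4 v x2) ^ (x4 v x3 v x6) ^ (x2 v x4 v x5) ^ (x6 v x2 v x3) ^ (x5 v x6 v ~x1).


Each group enclosed in parentheses joined by ^ is one clause.
Counting the conjuncts: 12 clauses.

12


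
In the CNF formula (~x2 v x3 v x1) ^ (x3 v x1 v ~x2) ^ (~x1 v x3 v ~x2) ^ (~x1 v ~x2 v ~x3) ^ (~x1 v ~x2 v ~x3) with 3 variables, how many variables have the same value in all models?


Find all satisfying assignments: 5 model(s).
Check which variables have the same value in every model.
No variable is fixed across all models.
Backbone size = 0.

0


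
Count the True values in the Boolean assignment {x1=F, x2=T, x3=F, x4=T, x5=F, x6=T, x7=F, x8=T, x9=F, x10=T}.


The weight is the number of variables assigned True.
True variables: x2, x4, x6, x8, x10.
Weight = 5.

5


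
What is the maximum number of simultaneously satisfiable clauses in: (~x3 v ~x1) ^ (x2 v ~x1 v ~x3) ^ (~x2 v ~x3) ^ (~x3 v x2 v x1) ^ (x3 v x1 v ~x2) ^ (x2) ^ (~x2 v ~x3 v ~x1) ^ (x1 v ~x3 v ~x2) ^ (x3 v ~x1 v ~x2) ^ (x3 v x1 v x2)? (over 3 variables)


Enumerate all 8 truth assignments.
For each, count how many of the 10 clauses are satisfied.
The formula is not fully satisfiable, so the maximum is below 10.
Maximum simultaneously satisfiable clauses = 9.

9


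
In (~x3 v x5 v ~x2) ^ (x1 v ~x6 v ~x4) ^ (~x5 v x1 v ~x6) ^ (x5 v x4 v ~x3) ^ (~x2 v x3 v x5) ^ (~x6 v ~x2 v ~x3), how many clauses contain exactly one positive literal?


A definite clause has exactly one positive literal.
Clause 1: 1 positive -> definite
Clause 2: 1 positive -> definite
Clause 3: 1 positive -> definite
Clause 4: 2 positive -> not definite
Clause 5: 2 positive -> not definite
Clause 6: 0 positive -> not definite
Definite clause count = 3.

3


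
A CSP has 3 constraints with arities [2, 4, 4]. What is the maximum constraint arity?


The arities are: 2, 4, 4.
Scan for the maximum value.
Maximum arity = 4.

4


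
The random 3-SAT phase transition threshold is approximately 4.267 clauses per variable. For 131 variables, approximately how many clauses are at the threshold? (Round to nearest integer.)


The 3-SAT phase transition occurs at approximately 4.267 clauses per variable.
m = 4.267 * 131 = 558.977.
Rounded to nearest integer: 559.

559


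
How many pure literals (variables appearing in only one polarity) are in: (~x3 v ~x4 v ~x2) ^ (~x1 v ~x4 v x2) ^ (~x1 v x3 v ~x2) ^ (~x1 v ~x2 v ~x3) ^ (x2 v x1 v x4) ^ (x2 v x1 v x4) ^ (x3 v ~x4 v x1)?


A pure literal appears in only one polarity across all clauses.
No pure literals found.
Count = 0.

0


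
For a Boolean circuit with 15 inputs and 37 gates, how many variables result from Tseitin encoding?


The Tseitin transformation introduces one auxiliary variable per gate.
Total variables = inputs + gates = 15 + 37 = 52.

52


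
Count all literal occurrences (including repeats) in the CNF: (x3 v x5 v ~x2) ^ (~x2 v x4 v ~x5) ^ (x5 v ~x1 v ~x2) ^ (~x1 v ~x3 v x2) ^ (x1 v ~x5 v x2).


Clause lengths: 3, 3, 3, 3, 3.
Sum = 3 + 3 + 3 + 3 + 3 = 15.

15


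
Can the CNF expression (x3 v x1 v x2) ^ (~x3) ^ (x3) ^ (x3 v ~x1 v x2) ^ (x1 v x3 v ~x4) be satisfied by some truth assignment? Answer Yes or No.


Check all 16 possible truth assignments.
Number of satisfying assignments found: 0.
The formula is unsatisfiable.

No


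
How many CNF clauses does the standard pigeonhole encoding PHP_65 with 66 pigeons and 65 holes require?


The PHP encoding has two parts:
1) At-least-one-hole clauses: 66 (one per pigeon, each with 65 literals).
2) At-most-one-pigeon-per-hole clauses: 65 holes * C(66,2) = 65 * 2145 = 139425.
Total clauses = 66 + 139425 = 139491.

139491


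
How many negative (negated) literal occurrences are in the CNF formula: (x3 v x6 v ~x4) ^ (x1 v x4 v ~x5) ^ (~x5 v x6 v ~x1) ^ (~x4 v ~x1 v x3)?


Scan each clause for negated literals.
Clause 1: 1 negative; Clause 2: 1 negative; Clause 3: 2 negative; Clause 4: 2 negative.
Total negative literal occurrences = 6.

6


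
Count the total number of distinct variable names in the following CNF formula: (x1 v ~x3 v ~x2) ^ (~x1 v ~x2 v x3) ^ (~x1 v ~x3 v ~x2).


Identify each distinct variable in the formula.
Variables found: x1, x2, x3.
Total distinct variables = 3.

3


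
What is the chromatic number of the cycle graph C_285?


An odd cycle cannot be 2-colored: alternating two colors around the cycle returns to the start with a conflict.
Since 285 is odd, three colors are required (and three suffice).
Chromatic number = 3.

3


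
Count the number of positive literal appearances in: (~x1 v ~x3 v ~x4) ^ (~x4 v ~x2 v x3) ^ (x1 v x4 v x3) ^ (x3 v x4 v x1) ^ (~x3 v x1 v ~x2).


Scan each clause for unnegated literals.
Clause 1: 0 positive; Clause 2: 1 positive; Clause 3: 3 positive; Clause 4: 3 positive; Clause 5: 1 positive.
Total positive literal occurrences = 8.

8


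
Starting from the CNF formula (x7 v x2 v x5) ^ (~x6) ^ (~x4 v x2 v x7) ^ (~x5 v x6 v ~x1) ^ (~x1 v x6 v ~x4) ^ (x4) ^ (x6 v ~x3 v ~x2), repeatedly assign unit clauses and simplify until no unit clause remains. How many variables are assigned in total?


Unit propagation repeatedly assigns the literal in any unit clause, then simplifies.
Assignments in order: x6 = F, x4 = T, x1 = F.
No further unit clauses remain.
Total variables assigned = 3.

3


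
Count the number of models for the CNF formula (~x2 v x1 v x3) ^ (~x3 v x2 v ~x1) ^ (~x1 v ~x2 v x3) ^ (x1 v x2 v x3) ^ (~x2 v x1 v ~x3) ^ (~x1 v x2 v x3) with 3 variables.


Enumerate all 8 truth assignments over 3 variables.
Test each against every clause.
Satisfying assignments found: 2.

2


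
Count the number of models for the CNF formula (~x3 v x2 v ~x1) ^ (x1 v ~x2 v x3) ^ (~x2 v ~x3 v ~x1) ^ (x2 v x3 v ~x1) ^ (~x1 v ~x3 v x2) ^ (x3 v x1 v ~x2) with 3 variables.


Enumerate all 8 truth assignments over 3 variables.
Test each against every clause.
Satisfying assignments found: 4.

4


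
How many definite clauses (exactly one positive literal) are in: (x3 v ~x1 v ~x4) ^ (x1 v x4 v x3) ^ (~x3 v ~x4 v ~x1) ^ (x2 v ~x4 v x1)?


A definite clause has exactly one positive literal.
Clause 1: 1 positive -> definite
Clause 2: 3 positive -> not definite
Clause 3: 0 positive -> not definite
Clause 4: 2 positive -> not definite
Definite clause count = 1.

1


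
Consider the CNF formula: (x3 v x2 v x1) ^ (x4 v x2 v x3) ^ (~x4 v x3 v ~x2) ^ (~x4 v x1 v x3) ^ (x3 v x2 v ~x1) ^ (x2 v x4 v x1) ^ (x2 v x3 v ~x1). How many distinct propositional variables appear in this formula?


Identify each distinct variable in the formula.
Variables found: x1, x2, x3, x4.
Total distinct variables = 4.

4


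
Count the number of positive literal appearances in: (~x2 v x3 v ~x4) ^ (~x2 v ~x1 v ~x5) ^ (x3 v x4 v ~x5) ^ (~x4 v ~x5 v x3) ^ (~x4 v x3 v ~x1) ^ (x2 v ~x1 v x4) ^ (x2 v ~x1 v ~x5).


Scan each clause for unnegated literals.
Clause 1: 1 positive; Clause 2: 0 positive; Clause 3: 2 positive; Clause 4: 1 positive; Clause 5: 1 positive; Clause 6: 2 positive; Clause 7: 1 positive.
Total positive literal occurrences = 8.

8


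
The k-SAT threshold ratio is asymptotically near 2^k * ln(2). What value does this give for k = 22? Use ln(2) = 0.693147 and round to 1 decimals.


Using the asymptotic formula: threshold ~ 2^k * ln(2).
2^22 = 4194304.
4194304 * 0.693147 = 2907269.2.

2907269.2


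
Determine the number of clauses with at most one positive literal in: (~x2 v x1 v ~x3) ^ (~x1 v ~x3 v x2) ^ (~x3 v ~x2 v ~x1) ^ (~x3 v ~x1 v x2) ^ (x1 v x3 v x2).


A Horn clause has at most one positive literal.
Clause 1: 1 positive lit(s) -> Horn
Clause 2: 1 positive lit(s) -> Horn
Clause 3: 0 positive lit(s) -> Horn
Clause 4: 1 positive lit(s) -> Horn
Clause 5: 3 positive lit(s) -> not Horn
Total Horn clauses = 4.

4


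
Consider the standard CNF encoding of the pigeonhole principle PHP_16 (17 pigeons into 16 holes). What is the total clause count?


The PHP encoding has two parts:
1) At-least-one-hole clauses: 17 (one per pigeon, each with 16 literals).
2) At-most-one-pigeon-per-hole clauses: 16 holes * C(17,2) = 16 * 136 = 2176.
Total clauses = 17 + 2176 = 2193.

2193


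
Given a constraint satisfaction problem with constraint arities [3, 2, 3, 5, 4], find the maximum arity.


The arities are: 3, 2, 3, 5, 4.
Scan for the maximum value.
Maximum arity = 5.

5


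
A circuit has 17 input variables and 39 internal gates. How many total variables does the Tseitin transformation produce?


The Tseitin transformation introduces one auxiliary variable per gate.
Total variables = inputs + gates = 17 + 39 = 56.

56


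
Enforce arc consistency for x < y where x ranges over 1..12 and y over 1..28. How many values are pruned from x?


For the constraint x < y, x needs a supporting value in y's domain.
x can be at most 27 (one less than y's maximum).
Valid x values from domain: 12 out of 12.
Pruned = 12 - 12 = 0.

0


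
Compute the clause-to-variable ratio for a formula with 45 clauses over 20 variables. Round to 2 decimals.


Clause-to-variable ratio = clauses / variables.
45 / 20 = 2.25.

2.25


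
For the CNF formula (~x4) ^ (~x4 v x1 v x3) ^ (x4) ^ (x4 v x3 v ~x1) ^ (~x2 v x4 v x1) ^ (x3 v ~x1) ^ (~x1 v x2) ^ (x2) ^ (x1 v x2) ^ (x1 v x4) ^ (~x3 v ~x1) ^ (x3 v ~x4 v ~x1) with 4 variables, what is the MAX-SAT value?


Enumerate all 16 truth assignments.
For each, count how many of the 12 clauses are satisfied.
The formula is not fully satisfiable, so the maximum is below 12.
Maximum simultaneously satisfiable clauses = 11.

11
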